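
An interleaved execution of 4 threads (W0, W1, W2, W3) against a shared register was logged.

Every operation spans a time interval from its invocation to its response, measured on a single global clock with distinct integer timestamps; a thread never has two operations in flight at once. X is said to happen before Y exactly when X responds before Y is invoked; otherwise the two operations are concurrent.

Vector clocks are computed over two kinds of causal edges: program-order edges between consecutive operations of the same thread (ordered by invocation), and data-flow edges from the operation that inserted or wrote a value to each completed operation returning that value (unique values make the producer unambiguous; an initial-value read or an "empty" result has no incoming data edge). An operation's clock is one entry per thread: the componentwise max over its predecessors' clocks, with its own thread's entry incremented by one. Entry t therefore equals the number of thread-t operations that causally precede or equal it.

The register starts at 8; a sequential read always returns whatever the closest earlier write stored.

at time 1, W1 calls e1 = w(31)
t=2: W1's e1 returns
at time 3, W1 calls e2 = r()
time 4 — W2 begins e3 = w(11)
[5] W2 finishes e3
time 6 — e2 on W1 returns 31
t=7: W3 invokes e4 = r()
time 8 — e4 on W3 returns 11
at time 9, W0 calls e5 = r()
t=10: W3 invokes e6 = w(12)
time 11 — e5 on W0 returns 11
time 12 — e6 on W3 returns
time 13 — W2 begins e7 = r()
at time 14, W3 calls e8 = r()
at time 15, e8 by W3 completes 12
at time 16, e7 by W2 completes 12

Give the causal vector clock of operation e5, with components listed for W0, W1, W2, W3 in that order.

(1, 0, 1, 0)

root op e3, invoked 4: fresh clock plus W2's own tick → (0, 0, 1, 0)
root op e1, invoked 1: fresh clock plus W1's own tick → (0, 1, 0, 0)
from VC(e3)=(0, 0, 1, 0), e4 (invoked 7) maxes components and bumps W3 → (0, 0, 1, 1)
from VC(e1)=(0, 1, 0, 0), e2 (invoked 3) maxes components and bumps W1 → (0, 2, 0, 0)
from VC(e3)=(0, 0, 1, 0), e5 (invoked 9) maxes components and bumps W0 → (1, 0, 1, 0)
from VC(e4)=(0, 0, 1, 1), e6 (invoked 10) maxes components and bumps W3 → (0, 0, 1, 2)
from VC(e6)=(0, 0, 1, 2), e8 (invoked 14) maxes components and bumps W3 → (0, 0, 1, 3)
from VC(e3)=(0, 0, 1, 0), VC(e6)=(0, 0, 1, 2), e7 (invoked 13) maxes components and bumps W2 → (0, 0, 2, 2)
target: VC(e5) = (1, 0, 1, 0)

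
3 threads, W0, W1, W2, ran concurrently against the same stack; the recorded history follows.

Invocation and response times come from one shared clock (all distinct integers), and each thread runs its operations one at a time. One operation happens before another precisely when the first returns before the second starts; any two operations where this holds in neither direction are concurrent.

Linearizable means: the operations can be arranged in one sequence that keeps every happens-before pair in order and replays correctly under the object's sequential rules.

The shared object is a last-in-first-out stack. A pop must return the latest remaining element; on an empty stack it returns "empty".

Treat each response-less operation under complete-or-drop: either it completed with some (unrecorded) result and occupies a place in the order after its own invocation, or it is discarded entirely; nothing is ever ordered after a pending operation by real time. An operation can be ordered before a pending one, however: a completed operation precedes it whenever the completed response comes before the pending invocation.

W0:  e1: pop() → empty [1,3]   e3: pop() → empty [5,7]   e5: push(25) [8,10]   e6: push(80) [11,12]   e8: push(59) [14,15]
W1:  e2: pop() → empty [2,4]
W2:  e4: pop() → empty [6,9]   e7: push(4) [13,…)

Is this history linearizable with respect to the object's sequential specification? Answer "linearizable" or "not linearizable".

linearizable

one valid linearization: e1, e2, e3, e4, e5, e6, e7, e8
after step 1 (e1 pop() → empty): stack <>
after step 2 (e2 pop() → empty): stack <>
after step 3 (e3 pop() → empty): stack <>
after step 4 (e4 pop() → empty): stack <>
after step 5 (e5 push(25)): stack <25>
after step 6 (e6 push(80)): stack <25,80>
after step 7 (e7 push(4) (pending, included)): stack <25,80,4>
after step 8 (e8 push(59)): stack <25,80,4,59>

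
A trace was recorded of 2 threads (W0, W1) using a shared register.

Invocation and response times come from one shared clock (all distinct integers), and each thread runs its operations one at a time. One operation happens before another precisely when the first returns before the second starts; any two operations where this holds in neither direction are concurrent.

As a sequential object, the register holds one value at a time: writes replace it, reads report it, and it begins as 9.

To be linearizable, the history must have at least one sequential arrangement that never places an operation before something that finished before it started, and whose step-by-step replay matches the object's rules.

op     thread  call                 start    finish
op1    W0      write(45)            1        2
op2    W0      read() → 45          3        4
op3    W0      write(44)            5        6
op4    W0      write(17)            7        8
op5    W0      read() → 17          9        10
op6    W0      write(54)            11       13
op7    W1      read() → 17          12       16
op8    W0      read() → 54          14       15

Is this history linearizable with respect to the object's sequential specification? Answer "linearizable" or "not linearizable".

witness order: op1, op2, op3, op4, op5, op7, op6, op8
1. op1 write(45), leaving value 45
2. op2 read() → 45, leaving value 45
3. op3 write(44), leaving value 44
4. op4 write(17), leaving value 17
5. op5 read() → 17, leaving value 17
6. op7 read() → 17, leaving value 17
7. op6 write(54), leaving value 54
8. op8 read() → 54, leaving value 54

linearizable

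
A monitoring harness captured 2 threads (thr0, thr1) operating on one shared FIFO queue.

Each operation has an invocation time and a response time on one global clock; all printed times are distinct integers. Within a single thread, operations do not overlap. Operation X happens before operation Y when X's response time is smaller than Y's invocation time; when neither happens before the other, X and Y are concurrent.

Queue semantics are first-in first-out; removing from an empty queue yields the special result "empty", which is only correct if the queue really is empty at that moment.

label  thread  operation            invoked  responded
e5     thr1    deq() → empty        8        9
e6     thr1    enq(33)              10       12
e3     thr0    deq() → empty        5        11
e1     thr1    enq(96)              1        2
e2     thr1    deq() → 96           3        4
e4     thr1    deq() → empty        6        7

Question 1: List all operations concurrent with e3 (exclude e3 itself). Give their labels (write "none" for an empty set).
concurrent with e3 ([5,11]): every op whose interval crosses 5..11
e1 [1,2]: before
e2 [3,4]: before
e4 [6,7]: concurrent
e5 [8,9]: concurrent
e6 [10,12]: concurrent

e4, e5, e6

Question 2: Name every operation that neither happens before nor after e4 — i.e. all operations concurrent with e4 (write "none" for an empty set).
e4 spans [6,7]: anything still running between times 6 and 7 counts as concurrent
e1 [1,2]: before
e2 [3,4]: before
e3 [5,11]: concurrent
e5 [8,9]: after
e6 [10,12]: after

e3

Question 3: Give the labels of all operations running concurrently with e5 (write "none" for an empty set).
e5 spans [8,9]; an op avoiding the whole window 8..9 is ordered, any other is concurrent
e1 [1,2]: before
e2 [3,4]: before
e3 [5,11]: concurrent
e4 [6,7]: before
e6 [10,12]: after

e3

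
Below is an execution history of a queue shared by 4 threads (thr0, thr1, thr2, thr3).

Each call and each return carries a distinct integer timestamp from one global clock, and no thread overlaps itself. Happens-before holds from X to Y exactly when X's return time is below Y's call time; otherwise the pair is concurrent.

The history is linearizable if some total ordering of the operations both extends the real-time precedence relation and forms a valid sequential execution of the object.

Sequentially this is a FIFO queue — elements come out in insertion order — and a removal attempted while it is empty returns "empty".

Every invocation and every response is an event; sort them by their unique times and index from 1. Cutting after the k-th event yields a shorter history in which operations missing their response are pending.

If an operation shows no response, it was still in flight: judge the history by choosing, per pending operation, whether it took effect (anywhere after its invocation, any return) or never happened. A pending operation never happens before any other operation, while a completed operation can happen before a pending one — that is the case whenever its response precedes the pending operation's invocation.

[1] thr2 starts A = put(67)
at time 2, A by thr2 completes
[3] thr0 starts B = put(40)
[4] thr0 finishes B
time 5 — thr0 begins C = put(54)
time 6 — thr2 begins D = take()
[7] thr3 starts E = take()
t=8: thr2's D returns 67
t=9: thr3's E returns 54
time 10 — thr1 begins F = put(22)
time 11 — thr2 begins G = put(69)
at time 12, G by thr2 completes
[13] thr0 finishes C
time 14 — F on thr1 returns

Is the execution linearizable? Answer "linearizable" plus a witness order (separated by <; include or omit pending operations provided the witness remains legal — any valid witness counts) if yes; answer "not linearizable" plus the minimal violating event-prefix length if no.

cut after 8 events: linearizable; cut after 9 events (E responds, time 9): not linearizable
4 completed operations, 2 real-time-consistent orders — every queue replay fails
every completion of the 1 pending operation (C) was checked; none linearizes
sample order A, B, D, E (pending dropped) stalls at step 4 — E take() → 54 has no legal effect
sample order A, B, E, D (pending dropped) stalls at step 3 — E take() → 54 has no legal effect

not linearizable — minimal violating prefix: 9 events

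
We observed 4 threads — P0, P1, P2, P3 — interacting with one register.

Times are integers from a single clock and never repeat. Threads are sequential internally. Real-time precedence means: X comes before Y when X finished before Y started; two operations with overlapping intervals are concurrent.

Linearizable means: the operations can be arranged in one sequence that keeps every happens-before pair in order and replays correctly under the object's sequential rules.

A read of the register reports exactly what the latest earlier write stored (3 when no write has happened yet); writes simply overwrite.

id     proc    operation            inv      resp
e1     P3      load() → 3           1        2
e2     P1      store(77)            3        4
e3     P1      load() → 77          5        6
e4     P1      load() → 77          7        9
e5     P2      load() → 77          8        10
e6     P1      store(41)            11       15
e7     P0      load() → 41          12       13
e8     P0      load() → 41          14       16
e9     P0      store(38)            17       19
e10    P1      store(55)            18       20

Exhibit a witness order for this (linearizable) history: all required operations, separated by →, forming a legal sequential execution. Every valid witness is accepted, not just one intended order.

step 1: e1 load() → 3 — value 3
step 2: e2 store(77) — value 77
step 3: e3 load() → 77 — value 77
step 4: e4 load() → 77 — value 77
step 5: e5 load() → 77 — value 77
step 6: e6 store(41) — value 41
step 7: e7 load() → 41 — value 41
step 8: e8 load() → 41 — value 41
step 9: e9 store(38) — value 38
step 10: e10 store(55) — value 55

e1 → e2 → e3 → e4 → e5 → e6 → e7 → e8 → e9 → e10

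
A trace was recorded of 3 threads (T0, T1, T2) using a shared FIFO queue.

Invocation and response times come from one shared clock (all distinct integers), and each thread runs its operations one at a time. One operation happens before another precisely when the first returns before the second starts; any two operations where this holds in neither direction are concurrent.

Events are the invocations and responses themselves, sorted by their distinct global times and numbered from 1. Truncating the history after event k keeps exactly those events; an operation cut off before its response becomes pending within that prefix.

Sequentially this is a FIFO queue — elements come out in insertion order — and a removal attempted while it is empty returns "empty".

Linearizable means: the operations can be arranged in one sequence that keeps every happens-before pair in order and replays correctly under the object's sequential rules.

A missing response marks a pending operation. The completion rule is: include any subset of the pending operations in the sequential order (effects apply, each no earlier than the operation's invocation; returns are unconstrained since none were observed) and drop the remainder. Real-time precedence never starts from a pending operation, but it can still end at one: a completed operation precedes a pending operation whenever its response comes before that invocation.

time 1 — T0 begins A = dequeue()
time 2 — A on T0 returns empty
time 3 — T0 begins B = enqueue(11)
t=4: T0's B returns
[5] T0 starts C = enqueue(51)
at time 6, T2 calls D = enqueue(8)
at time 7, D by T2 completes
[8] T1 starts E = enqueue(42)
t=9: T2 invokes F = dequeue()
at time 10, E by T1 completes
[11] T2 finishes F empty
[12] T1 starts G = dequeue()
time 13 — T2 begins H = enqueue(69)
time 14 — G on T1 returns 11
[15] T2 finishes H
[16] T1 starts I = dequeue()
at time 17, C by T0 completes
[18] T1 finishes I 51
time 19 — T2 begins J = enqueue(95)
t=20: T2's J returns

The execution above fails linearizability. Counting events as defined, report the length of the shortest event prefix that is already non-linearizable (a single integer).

11

events 1..10 are still linearizable — one witness is A, B, C, D, E:
after step 1 (A dequeue() → empty): queue <>
after step 2 (B enqueue(11)): queue <11>
after step 3 (C enqueue(51) (pending, included)): queue <11,51>
after step 4 (D enqueue(8)): queue <11,51,8>
after step 5 (E enqueue(42)): queue <11,51,8,42>
include event 11 — F responding at 11 — and every candidate order breaks
no escape via the 1 pending operation (C): every completion choice fails
sample order A, B, D, E, F (pending dropped) stalls at step 5 — F dequeue() → empty has no legal effect
sample order A, B, D, F, E (pending dropped) stalls at step 4 — F dequeue() → empty has no legal effect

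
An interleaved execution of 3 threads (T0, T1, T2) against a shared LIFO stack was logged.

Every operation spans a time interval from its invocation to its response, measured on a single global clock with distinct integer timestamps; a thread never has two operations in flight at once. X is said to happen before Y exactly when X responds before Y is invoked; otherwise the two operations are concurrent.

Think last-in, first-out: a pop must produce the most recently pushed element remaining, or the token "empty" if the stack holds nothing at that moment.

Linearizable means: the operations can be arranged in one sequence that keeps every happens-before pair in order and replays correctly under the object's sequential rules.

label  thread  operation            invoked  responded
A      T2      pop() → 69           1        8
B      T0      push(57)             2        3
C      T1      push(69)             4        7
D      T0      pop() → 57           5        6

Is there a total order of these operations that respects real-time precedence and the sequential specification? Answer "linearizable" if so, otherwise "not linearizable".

linearizable

witness order: B, C, A, D
1. B push(57), leaving stack <57>
2. C push(69), leaving stack <57,69>
3. A pop() → 69, leaving stack <57>
4. D pop() → 57, leaving stack <>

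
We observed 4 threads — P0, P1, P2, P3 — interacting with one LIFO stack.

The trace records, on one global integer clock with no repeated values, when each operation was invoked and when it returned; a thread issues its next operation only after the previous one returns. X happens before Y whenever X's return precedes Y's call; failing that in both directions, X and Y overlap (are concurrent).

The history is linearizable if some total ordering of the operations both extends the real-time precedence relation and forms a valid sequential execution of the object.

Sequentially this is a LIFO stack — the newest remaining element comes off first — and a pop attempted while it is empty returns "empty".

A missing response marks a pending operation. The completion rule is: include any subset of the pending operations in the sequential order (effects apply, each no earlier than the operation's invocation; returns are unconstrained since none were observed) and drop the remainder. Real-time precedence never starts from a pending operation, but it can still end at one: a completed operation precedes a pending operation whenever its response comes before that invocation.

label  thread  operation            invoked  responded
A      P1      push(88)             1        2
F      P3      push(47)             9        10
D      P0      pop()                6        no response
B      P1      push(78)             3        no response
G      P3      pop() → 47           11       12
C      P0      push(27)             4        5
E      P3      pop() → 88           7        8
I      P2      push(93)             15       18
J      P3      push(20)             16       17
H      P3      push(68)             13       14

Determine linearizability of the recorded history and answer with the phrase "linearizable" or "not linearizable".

a witness: A, C, D, E, B, F, G, H, I, J
step 1: A push(88) — stack <88>
step 2: C push(27) — stack <88,27>
step 3: D pop() (pending, included) — stack <88>
step 4: E pop() → 88 — stack <>
step 5: B push(78) (pending, included) — stack <78>
step 6: F push(47) — stack <78,47>
step 7: G pop() → 47 — stack <78>
step 8: H push(68) — stack <78,68>
step 9: I push(93) — stack <78,68,93>
step 10: J push(20) — stack <78,68,93,20>

linearizable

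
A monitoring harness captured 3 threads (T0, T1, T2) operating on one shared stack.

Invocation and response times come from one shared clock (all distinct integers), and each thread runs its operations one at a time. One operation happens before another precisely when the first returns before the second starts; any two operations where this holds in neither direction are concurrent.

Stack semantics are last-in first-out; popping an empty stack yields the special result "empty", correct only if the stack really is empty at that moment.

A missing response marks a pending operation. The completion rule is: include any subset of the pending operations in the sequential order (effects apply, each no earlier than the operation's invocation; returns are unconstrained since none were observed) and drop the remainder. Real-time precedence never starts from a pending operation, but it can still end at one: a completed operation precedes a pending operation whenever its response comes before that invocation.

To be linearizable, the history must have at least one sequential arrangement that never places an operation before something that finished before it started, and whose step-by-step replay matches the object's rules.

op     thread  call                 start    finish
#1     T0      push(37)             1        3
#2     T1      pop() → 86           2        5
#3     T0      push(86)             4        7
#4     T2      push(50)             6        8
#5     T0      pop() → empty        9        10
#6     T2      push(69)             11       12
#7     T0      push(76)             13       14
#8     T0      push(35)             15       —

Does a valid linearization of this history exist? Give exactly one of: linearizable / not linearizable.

not linearizable

through event 9 a valid linearization exists; event 10 (#5 responding at time 10) ends that
no legal order exists: 5 real-time-consistent candidates over 5 completed stack operations, all rejected
take #1, #2, #3, #4, #5: step 2 already fails, because #2 pop() → 86 cannot occur there
take #1, #2, #4, #3, #5: step 2 already fails, because #2 pop() → 86 cannot occur there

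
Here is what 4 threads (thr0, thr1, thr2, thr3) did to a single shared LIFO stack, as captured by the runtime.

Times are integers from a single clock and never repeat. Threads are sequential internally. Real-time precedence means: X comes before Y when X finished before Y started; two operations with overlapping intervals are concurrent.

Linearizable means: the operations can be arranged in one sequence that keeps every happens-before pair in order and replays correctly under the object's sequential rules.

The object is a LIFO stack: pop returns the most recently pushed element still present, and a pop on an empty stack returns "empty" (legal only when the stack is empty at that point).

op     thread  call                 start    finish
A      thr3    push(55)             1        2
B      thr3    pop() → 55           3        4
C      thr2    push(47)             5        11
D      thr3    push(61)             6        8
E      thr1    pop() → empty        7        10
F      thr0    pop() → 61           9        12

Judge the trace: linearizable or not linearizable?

linearizable

one valid linearization: A, B, D, F, E, C
1. A push(55), leaving stack <55>
2. B pop() → 55, leaving stack <>
3. D push(61), leaving stack <61>
4. F pop() → 61, leaving stack <>
5. E pop() → empty, leaving stack <>
6. C push(47), leaving stack <47>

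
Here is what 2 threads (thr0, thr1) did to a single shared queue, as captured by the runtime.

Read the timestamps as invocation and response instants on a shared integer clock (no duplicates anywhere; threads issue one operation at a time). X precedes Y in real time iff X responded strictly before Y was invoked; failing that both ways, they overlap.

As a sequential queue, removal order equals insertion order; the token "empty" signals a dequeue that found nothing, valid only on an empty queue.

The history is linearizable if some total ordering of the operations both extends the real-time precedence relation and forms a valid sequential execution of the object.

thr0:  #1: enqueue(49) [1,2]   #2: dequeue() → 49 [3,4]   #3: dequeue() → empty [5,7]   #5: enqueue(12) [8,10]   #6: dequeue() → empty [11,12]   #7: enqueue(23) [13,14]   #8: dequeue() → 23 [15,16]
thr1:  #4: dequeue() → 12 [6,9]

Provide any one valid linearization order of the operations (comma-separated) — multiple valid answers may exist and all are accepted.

#1, #2, #3, #5, #4, #6, #7, #8

after step 1 (#1 enqueue(49)): queue <49>
after step 2 (#2 dequeue() → 49): queue <>
after step 3 (#3 dequeue() → empty): queue <>
after step 4 (#5 enqueue(12)): queue <12>
after step 5 (#4 dequeue() → 12): queue <>
after step 6 (#6 dequeue() → empty): queue <>
after step 7 (#7 enqueue(23)): queue <23>
after step 8 (#8 dequeue() → 23): queue <>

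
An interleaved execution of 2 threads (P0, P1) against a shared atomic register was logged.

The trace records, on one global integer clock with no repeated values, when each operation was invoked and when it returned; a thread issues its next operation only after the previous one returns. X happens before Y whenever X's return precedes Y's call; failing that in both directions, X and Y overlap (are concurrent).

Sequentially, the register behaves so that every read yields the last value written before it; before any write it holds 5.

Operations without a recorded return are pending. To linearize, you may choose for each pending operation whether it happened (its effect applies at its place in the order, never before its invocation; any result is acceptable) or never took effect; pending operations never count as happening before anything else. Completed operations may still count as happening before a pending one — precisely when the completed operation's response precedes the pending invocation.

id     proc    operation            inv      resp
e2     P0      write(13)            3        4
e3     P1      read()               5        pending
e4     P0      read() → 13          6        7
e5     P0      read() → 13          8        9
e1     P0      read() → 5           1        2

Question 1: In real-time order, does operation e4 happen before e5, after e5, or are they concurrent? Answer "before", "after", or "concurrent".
before

e4 spans [6,7], e5 spans [8,9]
resp(e4)=7 < inv(e5)=8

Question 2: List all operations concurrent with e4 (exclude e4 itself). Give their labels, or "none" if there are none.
e3

concurrent with e4 ([6,7]): every op whose interval crosses 6..7
e1 [1,2]: before
e2 [3,4]: before
e3 [5,…): concurrent
e5 [8,9]: after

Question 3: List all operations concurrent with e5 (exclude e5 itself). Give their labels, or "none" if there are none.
e3

e5 runs from 8 to 9; window-overlapping ops are concurrent
e1 [1,2]: before
e2 [3,4]: before
e3 [5,…): concurrent
e4 [6,7]: before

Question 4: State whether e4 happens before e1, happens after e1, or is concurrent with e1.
after

e4 spans [6,7], e1 spans [1,2]
resp(e1)=2 < inv(e4)=6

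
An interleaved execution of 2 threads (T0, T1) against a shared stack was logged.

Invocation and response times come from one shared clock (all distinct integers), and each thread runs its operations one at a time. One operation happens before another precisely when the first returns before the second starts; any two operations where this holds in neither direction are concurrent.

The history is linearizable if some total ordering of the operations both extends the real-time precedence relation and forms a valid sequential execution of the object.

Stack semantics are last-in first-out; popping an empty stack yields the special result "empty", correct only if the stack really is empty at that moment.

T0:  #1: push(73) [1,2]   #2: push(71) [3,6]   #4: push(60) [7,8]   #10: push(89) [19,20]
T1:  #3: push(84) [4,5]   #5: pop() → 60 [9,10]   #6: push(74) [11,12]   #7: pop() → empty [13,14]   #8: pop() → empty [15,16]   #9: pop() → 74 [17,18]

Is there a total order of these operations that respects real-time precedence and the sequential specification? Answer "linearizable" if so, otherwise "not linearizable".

not linearizable

already the first 14 events (up to #7's response at time 14) admit no linearization; the first 13 still do
checked exhaustively: 2 real-time-consistent orders of 7 completed operations, zero legal stack replays
take #1, #2, #3, #4, #5, #6, #7: step 7 already fails, because #7 pop() → empty cannot occur there
take #1, #3, #2, #4, #5, #6, #7: step 7 already fails, because #7 pop() → empty cannot occur there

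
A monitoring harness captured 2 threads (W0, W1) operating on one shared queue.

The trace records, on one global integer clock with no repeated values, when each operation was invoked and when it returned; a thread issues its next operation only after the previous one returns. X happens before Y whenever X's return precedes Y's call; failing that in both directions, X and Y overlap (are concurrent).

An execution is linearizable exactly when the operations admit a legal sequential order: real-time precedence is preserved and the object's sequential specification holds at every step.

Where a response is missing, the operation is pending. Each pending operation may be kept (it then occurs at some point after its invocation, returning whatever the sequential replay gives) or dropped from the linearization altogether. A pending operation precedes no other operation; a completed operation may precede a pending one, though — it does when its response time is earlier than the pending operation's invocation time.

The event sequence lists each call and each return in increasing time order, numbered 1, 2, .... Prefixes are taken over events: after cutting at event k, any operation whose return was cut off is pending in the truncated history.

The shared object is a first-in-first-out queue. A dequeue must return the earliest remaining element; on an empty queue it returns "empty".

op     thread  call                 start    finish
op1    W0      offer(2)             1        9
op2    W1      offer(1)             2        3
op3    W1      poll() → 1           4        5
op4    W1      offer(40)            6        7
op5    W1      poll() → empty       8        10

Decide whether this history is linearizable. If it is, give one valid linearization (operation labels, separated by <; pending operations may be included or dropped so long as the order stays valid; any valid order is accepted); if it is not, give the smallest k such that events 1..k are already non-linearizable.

prefix check: 1..9 passes, 1..10 fails once op5's time-10 response joins
no legal order exists: 5 real-time-consistent candidates over 5 completed queue operations, all rejected
one such order, op1, op2, op3, op4, op5, breaks at step 3 where op3 poll() → 1 is illegal
one such order, op2, op1, op3, op4, op5, breaks at step 5 where op5 poll() → empty is illegal

not linearizable — minimal violating prefix: 10 events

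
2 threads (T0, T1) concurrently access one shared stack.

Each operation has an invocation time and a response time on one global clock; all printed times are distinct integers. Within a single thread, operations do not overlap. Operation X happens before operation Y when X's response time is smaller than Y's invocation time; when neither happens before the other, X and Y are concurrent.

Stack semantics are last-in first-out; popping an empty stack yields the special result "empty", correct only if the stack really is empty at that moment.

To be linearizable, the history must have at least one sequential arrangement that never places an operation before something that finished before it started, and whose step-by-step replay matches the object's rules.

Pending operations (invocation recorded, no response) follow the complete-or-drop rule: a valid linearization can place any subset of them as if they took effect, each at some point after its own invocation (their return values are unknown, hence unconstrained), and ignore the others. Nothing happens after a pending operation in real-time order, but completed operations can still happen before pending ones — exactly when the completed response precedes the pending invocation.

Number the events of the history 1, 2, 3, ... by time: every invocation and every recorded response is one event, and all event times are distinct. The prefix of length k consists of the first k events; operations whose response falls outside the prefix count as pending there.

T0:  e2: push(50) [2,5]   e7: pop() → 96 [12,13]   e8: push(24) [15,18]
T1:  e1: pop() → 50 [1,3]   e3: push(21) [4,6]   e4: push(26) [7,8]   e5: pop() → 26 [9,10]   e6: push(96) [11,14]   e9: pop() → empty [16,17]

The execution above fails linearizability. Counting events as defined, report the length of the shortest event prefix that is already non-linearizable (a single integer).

events 1..16 are linearizable, e.g. via e2, e1, e3, e4, e5, e6, e7:
1. e2 push(50), leaving stack <50>
2. e1 pop() → 50, leaving stack <>
3. e3 push(21), leaving stack <21>
4. e4 push(26), leaving stack <21,26>
5. e5 pop() → 26, leaving stack <21>
6. e6 push(96), leaving stack <21,96>
7. e7 pop() → 96, leaving stack <21>
once event 17 joins (e9's response, time 17), exhaustive search finds no witness
every completion of the 1 pending operation (e8) was checked; none linearizes
take e1, e2, e3, e4, e5, e6, e7, e9 (pending dropped): step 1 already fails, because e1 pop() → 50 cannot occur there
take e1, e2, e3, e4, e5, e7, e6, e9 (pending dropped): step 1 already fails, because e1 pop() → 50 cannot occur there

17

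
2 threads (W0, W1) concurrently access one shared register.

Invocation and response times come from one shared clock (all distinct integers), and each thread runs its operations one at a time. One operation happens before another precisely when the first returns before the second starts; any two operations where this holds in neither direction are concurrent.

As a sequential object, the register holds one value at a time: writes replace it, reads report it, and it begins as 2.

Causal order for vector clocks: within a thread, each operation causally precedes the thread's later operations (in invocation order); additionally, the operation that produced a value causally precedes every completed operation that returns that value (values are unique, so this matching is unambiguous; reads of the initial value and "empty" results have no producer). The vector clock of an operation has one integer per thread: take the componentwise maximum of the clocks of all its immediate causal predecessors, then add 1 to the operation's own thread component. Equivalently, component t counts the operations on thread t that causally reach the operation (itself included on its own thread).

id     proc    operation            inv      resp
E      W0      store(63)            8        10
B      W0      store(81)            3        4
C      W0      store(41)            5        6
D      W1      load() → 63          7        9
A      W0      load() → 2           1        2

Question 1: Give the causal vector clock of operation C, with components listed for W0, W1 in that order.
Answer: (3, 0)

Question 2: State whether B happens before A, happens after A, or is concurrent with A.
Answer: after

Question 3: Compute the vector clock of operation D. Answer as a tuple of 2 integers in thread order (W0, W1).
Answer: (4, 1)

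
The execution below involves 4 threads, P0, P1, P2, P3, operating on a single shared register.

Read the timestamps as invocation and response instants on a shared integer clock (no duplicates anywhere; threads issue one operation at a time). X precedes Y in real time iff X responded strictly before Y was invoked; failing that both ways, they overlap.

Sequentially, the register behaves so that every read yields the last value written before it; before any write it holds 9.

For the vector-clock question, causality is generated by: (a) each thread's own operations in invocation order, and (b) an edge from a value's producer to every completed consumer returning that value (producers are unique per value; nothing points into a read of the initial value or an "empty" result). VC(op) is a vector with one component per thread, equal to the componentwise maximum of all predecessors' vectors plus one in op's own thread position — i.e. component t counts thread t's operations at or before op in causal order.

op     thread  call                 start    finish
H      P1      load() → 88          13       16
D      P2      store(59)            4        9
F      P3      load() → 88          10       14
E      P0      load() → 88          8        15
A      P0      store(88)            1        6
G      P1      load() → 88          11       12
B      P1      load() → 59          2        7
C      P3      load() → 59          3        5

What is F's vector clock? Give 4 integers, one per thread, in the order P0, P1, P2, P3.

(1, 0, 1, 2)

no predecessors for D (invoked 4): P2 increments from zero → (0, 0, 1, 0)
no predecessors for A (invoked 1): P0 increments from zero → (1, 0, 0, 0)
VC(C, invoked at 3): max of VC(D)=(0, 0, 1, 0), then +1 on thread P3 → (0, 0, 1, 1)
VC(B, invoked at 2): max of VC(D)=(0, 0, 1, 0), then +1 on thread P1 → (0, 1, 1, 0)
VC(E, invoked at 8): max of VC(A)=(1, 0, 0, 0), then +1 on thread P0 → (2, 0, 0, 0)
VC(F, invoked at 10): max of VC(A)=(1, 0, 0, 0), VC(C)=(0, 0, 1, 1), then +1 on thread P3 → (1, 0, 1, 2)
VC(G, invoked at 11): max of VC(A)=(1, 0, 0, 0), VC(B)=(0, 1, 1, 0), then +1 on thread P1 → (1, 2, 1, 0)
VC(H, invoked at 13): max of VC(A)=(1, 0, 0, 0), VC(G)=(1, 2, 1, 0), then +1 on thread P1 → (1, 3, 1, 0)
target: VC(F) = (1, 0, 1, 2)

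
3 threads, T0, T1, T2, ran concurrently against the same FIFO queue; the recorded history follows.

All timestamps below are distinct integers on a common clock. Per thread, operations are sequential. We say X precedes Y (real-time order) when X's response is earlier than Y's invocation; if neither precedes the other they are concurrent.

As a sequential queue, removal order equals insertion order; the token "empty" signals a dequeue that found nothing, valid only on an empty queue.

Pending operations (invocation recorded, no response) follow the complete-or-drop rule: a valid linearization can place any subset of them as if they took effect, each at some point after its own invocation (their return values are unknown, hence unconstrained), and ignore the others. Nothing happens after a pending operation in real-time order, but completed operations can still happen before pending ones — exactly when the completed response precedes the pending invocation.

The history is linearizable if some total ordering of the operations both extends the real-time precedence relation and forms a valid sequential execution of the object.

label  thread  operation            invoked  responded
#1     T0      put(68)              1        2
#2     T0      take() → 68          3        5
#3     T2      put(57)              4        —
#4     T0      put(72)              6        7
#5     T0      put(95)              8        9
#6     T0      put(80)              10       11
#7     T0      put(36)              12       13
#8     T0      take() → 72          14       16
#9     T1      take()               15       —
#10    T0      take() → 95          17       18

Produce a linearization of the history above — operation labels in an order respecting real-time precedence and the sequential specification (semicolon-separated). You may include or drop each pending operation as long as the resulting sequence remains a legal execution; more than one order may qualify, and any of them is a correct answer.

#1; #2; #3; #4; #5; #6; #7; #9; #8; #10

after step 1 (#1 put(68)): queue <68>
after step 2 (#2 take() → 68): queue <>
after step 3 (#3 put(57) (pending, included)): queue <57>
after step 4 (#4 put(72)): queue <57,72>
after step 5 (#5 put(95)): queue <57,72,95>
after step 6 (#6 put(80)): queue <57,72,95,80>
after step 7 (#7 put(36)): queue <57,72,95,80,36>
after step 8 (#9 take() (pending, included)): queue <72,95,80,36>
after step 9 (#8 take() → 72): queue <95,80,36>
after step 10 (#10 take() → 95): queue <80,36>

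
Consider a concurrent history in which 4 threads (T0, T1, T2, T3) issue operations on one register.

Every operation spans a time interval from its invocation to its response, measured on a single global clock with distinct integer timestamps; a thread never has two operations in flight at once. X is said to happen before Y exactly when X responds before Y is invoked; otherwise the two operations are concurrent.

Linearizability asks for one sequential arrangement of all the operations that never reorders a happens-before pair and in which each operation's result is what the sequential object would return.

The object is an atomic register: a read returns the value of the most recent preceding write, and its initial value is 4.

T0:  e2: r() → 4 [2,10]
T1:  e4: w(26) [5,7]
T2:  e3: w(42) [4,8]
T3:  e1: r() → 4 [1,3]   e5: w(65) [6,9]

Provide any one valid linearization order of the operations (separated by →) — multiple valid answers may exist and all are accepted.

after step 1 (e1 r() → 4): value 4
after step 2 (e2 r() → 4): value 4
after step 3 (e3 w(42)): value 42
after step 4 (e4 w(26)): value 26
after step 5 (e5 w(65)): value 65

e1 → e2 → e3 → e4 → e5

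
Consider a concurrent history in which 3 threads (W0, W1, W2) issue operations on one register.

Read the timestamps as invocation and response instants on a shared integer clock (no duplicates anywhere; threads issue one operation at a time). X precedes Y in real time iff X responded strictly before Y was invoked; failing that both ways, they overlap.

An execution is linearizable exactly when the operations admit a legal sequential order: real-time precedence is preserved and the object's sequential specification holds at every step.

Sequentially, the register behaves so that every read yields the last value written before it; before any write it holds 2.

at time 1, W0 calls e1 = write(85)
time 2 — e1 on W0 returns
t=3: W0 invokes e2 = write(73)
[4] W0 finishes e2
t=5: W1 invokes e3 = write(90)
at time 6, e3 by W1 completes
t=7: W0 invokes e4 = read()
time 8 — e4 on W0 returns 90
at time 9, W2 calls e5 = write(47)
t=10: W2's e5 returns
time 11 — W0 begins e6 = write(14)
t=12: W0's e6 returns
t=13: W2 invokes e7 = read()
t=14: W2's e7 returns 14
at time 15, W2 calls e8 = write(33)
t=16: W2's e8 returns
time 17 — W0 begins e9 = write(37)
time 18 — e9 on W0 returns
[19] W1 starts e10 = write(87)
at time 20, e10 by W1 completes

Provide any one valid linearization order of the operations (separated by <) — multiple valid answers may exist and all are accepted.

e1 < e2 < e3 < e4 < e5 < e6 < e7 < e8 < e9 < e10

step 1: e1 write(85) — value 85
step 2: e2 write(73) — value 73
step 3: e3 write(90) — value 90
step 4: e4 read() → 90 — value 90
step 5: e5 write(47) — value 47
step 6: e6 write(14) — value 14
step 7: e7 read() → 14 — value 14
step 8: e8 write(33) — value 33
step 9: e9 write(37) — value 37
step 10: e10 write(87) — value 87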